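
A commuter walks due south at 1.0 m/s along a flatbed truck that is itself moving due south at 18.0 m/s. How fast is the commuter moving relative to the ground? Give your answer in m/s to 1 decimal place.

19.0 m/s

Taking east as x and north as y: flatbed truck velocity = (0.000, -18.000) m/s; commuter velocity relative to flatbed truck = (0.000, -1.000) m/s.
Velocity relative to ground = (0.000, -18.000) + (0.000, -1.000) = (0.000, -19.000) m/s.
Speed = |(0.000, -19.000)| = 19.000 m/s.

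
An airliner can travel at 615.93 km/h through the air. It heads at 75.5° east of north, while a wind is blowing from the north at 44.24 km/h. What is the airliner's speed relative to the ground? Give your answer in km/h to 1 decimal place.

Taking east as x and north as y: velocity relative to the air = (596.311, 154.217) km/h; the air relative to ground = (0.000, -44.240) km/h.
Velocity relative to ground = (596.311, 154.217) + (0.000, -44.240) = (596.311, 109.977) km/h.
Speed = |(596.311, 109.977)| = 606.368 km/h.

606.4 km/h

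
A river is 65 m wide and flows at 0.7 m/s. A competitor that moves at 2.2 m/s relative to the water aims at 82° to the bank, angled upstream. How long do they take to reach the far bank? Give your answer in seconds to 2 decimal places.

The component of the competitor's velocity perpendicular to the bank is 2.2 × sin 82° = 2.179 m/s.
The current is parallel to the bank, so it does not affect the crossing time.
Time = 65 / 2.179 = 29.836 s.

29.84 s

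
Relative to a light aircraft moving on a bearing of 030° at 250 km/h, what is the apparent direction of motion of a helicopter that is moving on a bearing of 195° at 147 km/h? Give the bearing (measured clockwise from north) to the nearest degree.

Taking east as x and north as y: helicopter velocity = (-38.046, -141.991) km/h; light aircraft velocity = (125.000, 216.506) km/h.
Velocity of helicopter relative to light aircraft = (-38.046, -141.991) − (125.000, 216.506) = (-163.046, -358.497) km/h.
Bearing = atan2(-163.05, -358.50) = 204.46° clockwise from north.

204°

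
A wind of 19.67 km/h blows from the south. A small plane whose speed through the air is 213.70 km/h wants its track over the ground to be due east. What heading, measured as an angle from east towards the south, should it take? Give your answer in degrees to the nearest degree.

The wind pushes perpendicular to the desired track; the heading must have a component into the wind equal to 19.67 km/h: 213.70 sin θ = 19.67.
sin θ = 0.0920, so θ = 5.281°.

5°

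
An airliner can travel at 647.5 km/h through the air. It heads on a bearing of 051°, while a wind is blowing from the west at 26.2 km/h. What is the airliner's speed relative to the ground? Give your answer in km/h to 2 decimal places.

668.06 km/h

Taking east as x and north as y: velocity relative to the air = (503.202, 407.485) km/h; the air relative to ground = (26.200, 0.000) km/h.
Velocity relative to ground = (503.202, 407.485) + (26.200, 0.000) = (529.402, 407.485) km/h.
Speed = |(529.402, 407.485)| = 668.065 km/h.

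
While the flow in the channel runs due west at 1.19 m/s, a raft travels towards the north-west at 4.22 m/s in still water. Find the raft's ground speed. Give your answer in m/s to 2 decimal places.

Taking east as x and north as y: velocity relative to the water = (-2.984, 2.984) m/s; the water relative to ground = (-1.190, 0.000) m/s.
Velocity relative to ground = (-2.984, 2.984) + (-1.190, 0.000) = (-4.174, 2.984) m/s.
Speed = |(-4.174, 2.984)| = 5.131 m/s.

5.13 m/s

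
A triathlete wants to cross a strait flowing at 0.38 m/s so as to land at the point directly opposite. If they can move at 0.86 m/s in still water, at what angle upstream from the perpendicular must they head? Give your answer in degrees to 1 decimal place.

To cancel the current, the upstream component of the triathlete's velocity must equal the flow: 0.86 sin θ = 0.38.
sin θ = 0.38 / 0.86 = 0.4419.
θ = arcsin(0.4419) = 26.223°.

26.2°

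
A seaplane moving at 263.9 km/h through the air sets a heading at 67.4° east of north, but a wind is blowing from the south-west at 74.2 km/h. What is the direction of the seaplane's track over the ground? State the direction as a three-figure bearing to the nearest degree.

063°

Taking east as x and north as y: velocity relative to the air = (243.635, 101.416) km/h; the air relative to ground = (52.467, 52.467) km/h.
Velocity relative to ground = (243.635, 101.416) + (52.467, 52.467) = (296.102, 153.883) km/h.
Bearing = atan2(296.10, 153.88) = 62.54° clockwise from north.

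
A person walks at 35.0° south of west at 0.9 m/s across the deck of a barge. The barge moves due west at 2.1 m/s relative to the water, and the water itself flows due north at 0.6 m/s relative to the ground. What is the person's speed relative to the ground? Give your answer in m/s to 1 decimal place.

2.8 m/s

In east/north components (m/s): person relative to barge = (-0.737, -0.516); barge relative to water = (-2.100, 0.000); water relative to ground = (0.000, 0.600).
Sum = (-2.837, 0.084) m/s.
Speed = |(-2.837, 0.084)| = 2.838 m/s.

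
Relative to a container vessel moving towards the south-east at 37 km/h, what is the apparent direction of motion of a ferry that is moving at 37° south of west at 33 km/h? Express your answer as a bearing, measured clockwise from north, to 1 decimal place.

Taking east as x and north as y: ferry velocity = (-26.355, -19.860) km/h; container vessel velocity = (26.163, -26.163) km/h.
Velocity of ferry relative to container vessel = (-26.355, -19.860) − (26.163, -26.163) = (-52.518, 6.303) km/h.
Bearing = atan2(-52.52, 6.30) = 276.84° clockwise from north.

276.8°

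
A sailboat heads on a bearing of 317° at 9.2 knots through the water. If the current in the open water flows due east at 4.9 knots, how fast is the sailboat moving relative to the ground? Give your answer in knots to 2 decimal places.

6.87 knots

Taking east as x and north as y: velocity relative to the water = (-6.274, 6.728) knots; the water relative to ground = (4.900, 0.000) knots.
Velocity relative to ground = (-6.274, 6.728) + (4.900, 0.000) = (-1.374, 6.728) knots.
Speed = |(-1.374, 6.728)| = 6.867 knots.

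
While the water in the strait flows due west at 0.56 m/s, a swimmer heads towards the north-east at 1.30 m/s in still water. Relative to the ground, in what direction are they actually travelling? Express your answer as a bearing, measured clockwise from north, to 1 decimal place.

021.3°

Taking east as x and north as y: velocity relative to the water = (0.919, 0.919) m/s; the water relative to ground = (-0.560, 0.000) m/s.
Velocity relative to ground = (0.919, 0.919) + (-0.560, 0.000) = (0.359, 0.919) m/s.
Bearing = atan2(0.36, 0.92) = 21.35° clockwise from north.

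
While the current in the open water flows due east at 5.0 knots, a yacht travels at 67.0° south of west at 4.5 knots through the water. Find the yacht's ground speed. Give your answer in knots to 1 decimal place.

5.3 knots

Taking east as x and north as y: velocity relative to the water = (-1.758, -4.142) knots; the water relative to ground = (5.000, 0.000) knots.
Velocity relative to ground = (-1.758, -4.142) + (5.000, 0.000) = (3.242, -4.142) knots.
Speed = |(3.242, -4.142)| = 5.260 knots.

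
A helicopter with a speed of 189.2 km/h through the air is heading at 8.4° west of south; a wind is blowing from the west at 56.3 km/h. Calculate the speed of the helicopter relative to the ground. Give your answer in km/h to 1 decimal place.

189.4 km/h

Taking east as x and north as y: velocity relative to the air = (-27.639, -187.170) km/h; the air relative to ground = (56.300, 0.000) km/h.
Velocity relative to ground = (-27.639, -187.170) + (56.300, 0.000) = (28.661, -187.170) km/h.
Speed = |(28.661, -187.170)| = 189.352 km/h.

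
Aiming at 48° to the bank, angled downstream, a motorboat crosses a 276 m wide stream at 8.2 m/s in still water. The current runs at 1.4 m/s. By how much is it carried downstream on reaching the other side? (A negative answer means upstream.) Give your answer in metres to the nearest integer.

Perpendicular speed = 6.094 m/s; crossing time = 276 / 6.094 = 45.292 s.
Net downstream speed = 6.887 m/s.
Drift = 6.887 × 45.292 = 311.920 m (downstream).

312 m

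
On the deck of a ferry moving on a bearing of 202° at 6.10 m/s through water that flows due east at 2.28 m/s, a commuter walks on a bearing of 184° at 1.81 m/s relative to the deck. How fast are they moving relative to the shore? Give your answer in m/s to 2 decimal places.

In east/north components (m/s): commuter relative to ferry = (-0.126, -1.806); ferry relative to water = (-2.285, -5.656); water relative to ground = (2.280, 0.000).
Sum = (-0.131, -7.461) m/s.
Speed = |(-0.131, -7.461)| = 7.463 m/s.

7.46 m/s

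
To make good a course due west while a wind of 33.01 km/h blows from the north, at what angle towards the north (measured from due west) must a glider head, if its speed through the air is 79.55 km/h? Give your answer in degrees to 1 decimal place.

24.5°

The wind pushes perpendicular to the desired track; the heading must have a component into the wind equal to 33.01 km/h: 79.55 sin θ = 33.01.
sin θ = 0.4150, so θ = 24.517°.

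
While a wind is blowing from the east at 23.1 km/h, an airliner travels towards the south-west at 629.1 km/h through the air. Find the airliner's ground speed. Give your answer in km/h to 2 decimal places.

645.64 km/h

Taking east as x and north as y: velocity relative to the air = (-444.841, -444.841) km/h; the air relative to ground = (-23.100, 0.000) km/h.
Velocity relative to ground = (-444.841, -444.841) + (-23.100, 0.000) = (-467.941, -444.841) km/h.
Speed = |(-467.941, -444.841)| = 645.641 km/h.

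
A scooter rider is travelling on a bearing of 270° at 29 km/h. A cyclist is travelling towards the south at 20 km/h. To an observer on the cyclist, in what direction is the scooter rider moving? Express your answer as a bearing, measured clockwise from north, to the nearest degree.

Taking east as x and north as y: scooter rider velocity = (-29.000, 0.000) km/h; cyclist velocity = (0.000, -20.000) km/h.
Velocity of scooter rider relative to cyclist = (-29.000, 0.000) − (0.000, -20.000) = (-29.000, 20.000) km/h.
Bearing = atan2(-29.00, 20.00) = 304.59° clockwise from north.

305°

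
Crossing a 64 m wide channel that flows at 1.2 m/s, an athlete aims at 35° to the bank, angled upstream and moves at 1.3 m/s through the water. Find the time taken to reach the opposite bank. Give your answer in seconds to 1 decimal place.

85.8 s

The component of the athlete's velocity perpendicular to the bank is 1.3 × sin 35° = 0.746 m/s.
Only the cross-stream component determines the crossing time; the current contributes nothing perpendicular to the bank.
Time = 64 / 0.746 = 85.831 s.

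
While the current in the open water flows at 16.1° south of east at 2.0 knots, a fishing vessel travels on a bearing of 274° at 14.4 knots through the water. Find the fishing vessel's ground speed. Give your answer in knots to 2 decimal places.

Taking east as x and north as y: velocity relative to the water = (-14.365, 1.004) knots; the water relative to ground = (1.922, -0.555) knots.
Velocity relative to ground = (-14.365, 1.004) + (1.922, -0.555) = (-12.443, 0.450) knots.
Speed = |(-12.443, 0.450)| = 12.451 knots.

12.45 knots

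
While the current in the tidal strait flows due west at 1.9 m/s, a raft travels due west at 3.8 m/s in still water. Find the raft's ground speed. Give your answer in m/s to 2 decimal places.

Taking east as x and north as y: velocity relative to the water = (-3.800, 0.000) m/s; the water relative to ground = (-1.900, 0.000) m/s.
Velocity relative to ground = (-3.800, 0.000) + (-1.900, 0.000) = (-5.700, 0.000) m/s.
Speed = |(-5.700, 0.000)| = 5.700 m/s.

5.70 m/s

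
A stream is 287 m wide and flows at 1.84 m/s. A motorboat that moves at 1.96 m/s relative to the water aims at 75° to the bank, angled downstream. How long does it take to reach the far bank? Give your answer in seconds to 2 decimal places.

151.59 s

The component of the motorboat's velocity perpendicular to the bank is 1.96 × sin 75° = 1.893 m/s.
Only the cross-stream component determines the crossing time; the current contributes nothing perpendicular to the bank.
Time = 287 / 1.893 = 151.594 s.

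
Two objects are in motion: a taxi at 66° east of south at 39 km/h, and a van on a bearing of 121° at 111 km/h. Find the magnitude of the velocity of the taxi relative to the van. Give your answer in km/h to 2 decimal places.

Taking east as x and north as y: taxi velocity = (35.628, -15.863) km/h; van velocity = (95.146, -57.169) km/h.
Velocity of taxi relative to van = (35.628, -15.863) − (95.146, -57.169) = (-59.517, 41.306) km/h.
Magnitude = |(-59.517, 41.306)| = 72.447 km/h.

72.45 km/h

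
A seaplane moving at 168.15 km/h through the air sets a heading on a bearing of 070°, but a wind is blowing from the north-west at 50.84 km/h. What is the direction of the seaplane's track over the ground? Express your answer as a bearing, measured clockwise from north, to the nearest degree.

Taking east as x and north as y: velocity relative to the air = (158.009, 57.511) km/h; the air relative to ground = (35.949, -35.949) km/h.
Velocity relative to ground = (158.009, 57.511) + (35.949, -35.949) = (193.959, 21.561) km/h.
Bearing = atan2(193.96, 21.56) = 83.66° clockwise from north.

084°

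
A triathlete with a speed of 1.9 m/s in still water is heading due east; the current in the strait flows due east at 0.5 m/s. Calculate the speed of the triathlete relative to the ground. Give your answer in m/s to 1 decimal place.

Taking east as x and north as y: velocity relative to the water = (1.900, 0.000) m/s; the water relative to ground = (0.500, 0.000) m/s.
Velocity relative to ground = (1.900, 0.000) + (0.500, 0.000) = (2.400, 0.000) m/s.
Speed = |(2.400, 0.000)| = 2.400 m/s.

2.4 m/s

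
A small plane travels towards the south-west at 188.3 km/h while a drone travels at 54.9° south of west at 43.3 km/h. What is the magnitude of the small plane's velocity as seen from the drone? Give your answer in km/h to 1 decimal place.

Taking east as x and north as y: small plane velocity = (-133.148, -133.148) km/h; drone velocity = (-24.898, -35.426) km/h.
Velocity of small plane relative to drone = (-133.148, -133.148) − (-24.898, -35.426) = (-108.250, -97.722) km/h.
Magnitude = |(-108.250, -97.722)| = 145.835 km/h.

145.8 km/h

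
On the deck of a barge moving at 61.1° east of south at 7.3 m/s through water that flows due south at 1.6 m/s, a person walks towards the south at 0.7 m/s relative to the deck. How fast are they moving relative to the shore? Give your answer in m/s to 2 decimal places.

In east/north components (m/s): person relative to barge = (0.000, -0.700); barge relative to water = (6.391, -3.528); water relative to ground = (0.000, -1.600).
Sum = (6.391, -5.828) m/s.
Speed = |(6.391, -5.828)| = 8.649 m/s.

8.65 m/s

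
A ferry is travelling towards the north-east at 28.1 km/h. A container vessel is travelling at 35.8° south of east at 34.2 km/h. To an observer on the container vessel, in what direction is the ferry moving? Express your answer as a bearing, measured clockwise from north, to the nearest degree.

Taking east as x and north as y: ferry velocity = (19.870, 19.870) km/h; container vessel velocity = (27.738, -20.006) km/h.
Velocity of ferry relative to container vessel = (19.870, 19.870) − (27.738, -20.006) = (-7.869, 39.875) km/h.
Bearing = atan2(-7.87, 39.88) = 348.84° clockwise from north.

349°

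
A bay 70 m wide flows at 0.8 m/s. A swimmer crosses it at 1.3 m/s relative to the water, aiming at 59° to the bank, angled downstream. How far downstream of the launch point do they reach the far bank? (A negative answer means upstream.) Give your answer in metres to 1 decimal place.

Perpendicular speed = 1.114 m/s; crossing time = 70 / 1.114 = 62.819 s.
Net downstream speed = 1.470 m/s.
Drift = 1.470 × 62.819 = 92.315 m (downstream).

92.3 m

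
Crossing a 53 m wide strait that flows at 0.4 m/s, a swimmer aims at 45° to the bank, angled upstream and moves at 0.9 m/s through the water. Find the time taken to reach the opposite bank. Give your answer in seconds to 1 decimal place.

83.3 s

The component of the swimmer's velocity perpendicular to the bank is 0.9 × sin 45° = 0.636 m/s.
Only the cross-stream component determines the crossing time; the current contributes nothing perpendicular to the bank.
Time = 53 / 0.636 = 83.281 s.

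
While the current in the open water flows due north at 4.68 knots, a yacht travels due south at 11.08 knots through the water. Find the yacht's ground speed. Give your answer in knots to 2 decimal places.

Taking east as x and north as y: velocity relative to the water = (0.000, -11.080) knots; the water relative to ground = (0.000, 4.680) knots.
Velocity relative to ground = (0.000, -11.080) + (0.000, 4.680) = (0.000, -6.400) knots.
Speed = |(0.000, -6.400)| = 6.400 knots.

6.40 knots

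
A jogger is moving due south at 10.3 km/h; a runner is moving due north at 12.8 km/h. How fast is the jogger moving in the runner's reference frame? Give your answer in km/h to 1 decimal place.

Taking east as x and north as y: jogger velocity = (0.000, -10.300) km/h; runner velocity = (0.000, 12.800) km/h.
Velocity of jogger relative to runner = (0.000, -10.300) − (0.000, 12.800) = (0.000, -23.100) km/h.
Magnitude = |(0.000, -23.100)| = 23.100 km/h.

23.1 km/h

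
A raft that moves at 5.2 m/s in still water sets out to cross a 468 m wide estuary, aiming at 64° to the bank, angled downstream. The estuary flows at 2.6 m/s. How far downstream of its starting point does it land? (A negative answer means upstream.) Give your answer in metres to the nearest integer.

489 m

Perpendicular speed = 4.674 m/s; crossing time = 468 / 4.674 = 100.134 s.
Net downstream speed = 4.880 m/s.
Drift = 4.880 × 100.134 = 488.608 m (downstream).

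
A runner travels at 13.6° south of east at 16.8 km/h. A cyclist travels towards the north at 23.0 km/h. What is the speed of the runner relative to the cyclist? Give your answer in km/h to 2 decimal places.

31.51 km/h

Taking east as x and north as y: runner velocity = (16.329, -3.950) km/h; cyclist velocity = (0.000, 23.000) km/h.
Velocity of runner relative to cyclist = (16.329, -3.950) − (0.000, 23.000) = (16.329, -26.950) km/h.
Magnitude = |(16.329, -26.950)| = 31.511 km/h.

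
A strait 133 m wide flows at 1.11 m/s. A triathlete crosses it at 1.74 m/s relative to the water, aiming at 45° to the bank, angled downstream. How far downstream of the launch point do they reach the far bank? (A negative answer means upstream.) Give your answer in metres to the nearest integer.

253 m

Perpendicular speed = 1.230 m/s; crossing time = 133 / 1.230 = 108.098 s.
Net downstream speed = 2.340 m/s.
Drift = 2.340 × 108.098 = 252.989 m (downstream).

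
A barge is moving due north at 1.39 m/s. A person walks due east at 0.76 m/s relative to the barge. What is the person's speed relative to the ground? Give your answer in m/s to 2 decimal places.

Taking east as x and north as y: barge velocity = (0.000, 1.390) m/s; person velocity relative to barge = (0.760, 0.000) m/s.
Velocity relative to ground = (0.000, 1.390) + (0.760, 0.000) = (0.760, 1.390) m/s.
Speed = |(0.760, 1.390)| = 1.584 m/s.

1.58 m/s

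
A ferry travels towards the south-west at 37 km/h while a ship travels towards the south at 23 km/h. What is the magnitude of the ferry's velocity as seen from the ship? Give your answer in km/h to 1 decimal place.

26.4 km/h

Taking east as x and north as y: ferry velocity = (-26.163, -26.163) km/h; ship velocity = (0.000, -23.000) km/h.
Velocity of ferry relative to ship = (-26.163, -26.163) − (0.000, -23.000) = (-26.163, -3.163) km/h.
Magnitude = |(-26.163, -3.163)| = 26.353 km/h.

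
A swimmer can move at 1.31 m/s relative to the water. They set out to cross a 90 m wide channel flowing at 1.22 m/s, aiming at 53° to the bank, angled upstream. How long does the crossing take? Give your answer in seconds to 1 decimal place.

86.0 s

The component of the swimmer's velocity perpendicular to the bank is 1.31 × sin 53° = 1.046 m/s.
The current is parallel to the bank, so it does not affect the crossing time.
Time = 90 / 1.046 = 86.025 s.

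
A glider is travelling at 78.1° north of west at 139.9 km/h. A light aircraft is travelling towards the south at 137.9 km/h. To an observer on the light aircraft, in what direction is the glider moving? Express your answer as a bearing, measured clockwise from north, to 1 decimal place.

354.0°

Taking east as x and north as y: glider velocity = (-28.848, 136.893) km/h; light aircraft velocity = (0.000, -137.900) km/h.
Velocity of glider relative to light aircraft = (-28.848, 136.893) − (0.000, -137.900) = (-28.848, 274.793) km/h.
Bearing = atan2(-28.85, 274.79) = 354.01° clockwise from north.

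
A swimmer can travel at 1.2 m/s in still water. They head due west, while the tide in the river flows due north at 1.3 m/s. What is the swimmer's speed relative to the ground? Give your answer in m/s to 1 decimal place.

Taking east as x and north as y: velocity relative to the water = (-1.200, 0.000) m/s; the water relative to ground = (0.000, 1.300) m/s.
Velocity relative to ground = (-1.200, 0.000) + (0.000, 1.300) = (-1.200, 1.300) m/s.
Speed = |(-1.200, 1.300)| = 1.769 m/s.

1.8 m/s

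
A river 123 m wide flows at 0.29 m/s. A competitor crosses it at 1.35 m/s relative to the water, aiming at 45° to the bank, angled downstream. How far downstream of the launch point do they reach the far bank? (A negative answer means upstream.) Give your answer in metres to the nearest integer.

Perpendicular speed = 0.955 m/s; crossing time = 123 / 0.955 = 128.851 s.
Net downstream speed = 1.245 m/s.
Drift = 1.245 × 128.851 = 160.367 m (downstream).

160 m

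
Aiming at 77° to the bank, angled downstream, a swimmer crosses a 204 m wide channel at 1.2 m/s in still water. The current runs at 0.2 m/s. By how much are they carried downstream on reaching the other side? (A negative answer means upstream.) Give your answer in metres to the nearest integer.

Perpendicular speed = 1.169 m/s; crossing time = 204 / 1.169 = 174.472 s.
Net downstream speed = 0.470 m/s.
Drift = 0.470 × 174.472 = 81.991 m (downstream).

82 m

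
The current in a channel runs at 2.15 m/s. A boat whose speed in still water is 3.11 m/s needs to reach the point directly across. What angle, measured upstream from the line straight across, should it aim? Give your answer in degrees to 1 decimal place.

43.7°

To cancel the current, the upstream component of the boat's velocity must equal the flow: 3.11 sin θ = 2.15.
sin θ = 2.15 / 3.11 = 0.6913.
θ = arcsin(0.6913) = 43.735°.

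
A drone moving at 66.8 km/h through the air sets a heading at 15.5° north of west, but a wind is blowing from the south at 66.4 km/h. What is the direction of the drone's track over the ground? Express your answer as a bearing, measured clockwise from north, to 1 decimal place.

Taking east as x and north as y: velocity relative to the air = (-64.371, 17.852) km/h; the air relative to ground = (0.000, 66.400) km/h.
Velocity relative to ground = (-64.371, 17.852) + (0.000, 66.400) = (-64.371, 84.252) km/h.
Bearing = atan2(-64.37, 84.25) = 322.62° clockwise from north.

322.6°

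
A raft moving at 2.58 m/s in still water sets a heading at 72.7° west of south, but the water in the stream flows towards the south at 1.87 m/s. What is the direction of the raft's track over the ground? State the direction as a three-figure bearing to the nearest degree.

223°

Taking east as x and north as y: velocity relative to the water = (-2.463, -0.767) m/s; the water relative to ground = (0.000, -1.870) m/s.
Velocity relative to ground = (-2.463, -0.767) + (0.000, -1.870) = (-2.463, -2.637) m/s.
Bearing = atan2(-2.46, -2.64) = 223.05° clockwise from north.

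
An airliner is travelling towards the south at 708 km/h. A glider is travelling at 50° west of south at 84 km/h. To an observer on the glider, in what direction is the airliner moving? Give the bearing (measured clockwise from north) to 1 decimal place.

Taking east as x and north as y: airliner velocity = (0.000, -708.000) km/h; glider velocity = (-64.348, -53.994) km/h.
Velocity of airliner relative to glider = (0.000, -708.000) − (-64.348, -53.994) = (64.348, -654.006) km/h.
Bearing = atan2(64.35, -654.01) = 174.38° clockwise from north.

174.4°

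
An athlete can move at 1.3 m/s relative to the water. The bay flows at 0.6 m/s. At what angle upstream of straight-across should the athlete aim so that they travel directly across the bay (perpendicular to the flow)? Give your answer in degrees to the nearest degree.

27°

To cancel the current, the upstream component of the athlete's velocity must equal the flow: 1.3 sin θ = 0.6.
sin θ = 0.6 / 1.3 = 0.4615.
θ = arcsin(0.4615) = 27.486°.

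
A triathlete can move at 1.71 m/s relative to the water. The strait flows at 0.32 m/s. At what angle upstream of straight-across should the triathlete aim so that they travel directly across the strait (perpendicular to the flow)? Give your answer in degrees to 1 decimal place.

To cancel the current, the upstream component of the triathlete's velocity must equal the flow: 1.71 sin θ = 0.32.
sin θ = 0.32 / 1.71 = 0.1871.
θ = arcsin(0.1871) = 10.786°.

10.8°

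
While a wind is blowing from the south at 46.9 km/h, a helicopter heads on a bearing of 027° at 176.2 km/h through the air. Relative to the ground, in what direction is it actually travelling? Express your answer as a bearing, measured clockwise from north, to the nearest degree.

021°

Taking east as x and north as y: velocity relative to the air = (79.993, 156.995) km/h; the air relative to ground = (0.000, 46.900) km/h.
Velocity relative to ground = (79.993, 156.995) + (0.000, 46.900) = (79.993, 203.895) km/h.
Bearing = atan2(79.99, 203.90) = 21.42° clockwise from north.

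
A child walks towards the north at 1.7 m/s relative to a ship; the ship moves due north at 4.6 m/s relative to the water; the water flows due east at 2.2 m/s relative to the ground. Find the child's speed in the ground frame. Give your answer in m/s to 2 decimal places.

6.67 m/s

In east/north components (m/s): child relative to ship = (0.000, 1.700); ship relative to water = (0.000, 4.600); water relative to ground = (2.200, 0.000).
Sum = (2.200, 6.300) m/s.
Speed = |(2.200, 6.300)| = 6.673 m/s.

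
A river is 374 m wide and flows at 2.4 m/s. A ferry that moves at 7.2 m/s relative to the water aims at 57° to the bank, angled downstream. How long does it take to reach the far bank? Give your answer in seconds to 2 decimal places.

61.94 s

The component of the ferry's velocity perpendicular to the bank is 7.2 × sin 57° = 6.038 m/s.
The flow acts along the bank and has no component across it.
Time = 374 / 6.038 = 61.937 s.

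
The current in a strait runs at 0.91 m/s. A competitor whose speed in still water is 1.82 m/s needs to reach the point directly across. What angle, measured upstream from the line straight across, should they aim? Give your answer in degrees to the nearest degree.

30°

To cancel the current, the upstream component of the competitor's velocity must equal the flow: 1.82 sin θ = 0.91.
sin θ = 0.91 / 1.82 = 0.5000.
θ = arcsin(0.5000) = 30.000°.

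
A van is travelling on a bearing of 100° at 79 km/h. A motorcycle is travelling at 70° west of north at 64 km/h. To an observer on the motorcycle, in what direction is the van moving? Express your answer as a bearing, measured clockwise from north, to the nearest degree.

Taking east as x and north as y: van velocity = (77.800, -13.718) km/h; motorcycle velocity = (-60.140, 21.889) km/h.
Velocity of van relative to motorcycle = (77.800, -13.718) − (-60.140, 21.889) = (137.940, -35.607) km/h.
Bearing = atan2(137.94, -35.61) = 104.47° clockwise from north.

104°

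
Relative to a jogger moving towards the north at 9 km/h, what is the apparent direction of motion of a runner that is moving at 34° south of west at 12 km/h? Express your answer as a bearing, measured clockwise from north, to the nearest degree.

Taking east as x and north as y: runner velocity = (-9.948, -6.710) km/h; jogger velocity = (0.000, 9.000) km/h.
Velocity of runner relative to jogger = (-9.948, -6.710) − (0.000, 9.000) = (-9.948, -15.710) km/h.
Bearing = atan2(-9.95, -15.71) = 212.34° clockwise from north.

212°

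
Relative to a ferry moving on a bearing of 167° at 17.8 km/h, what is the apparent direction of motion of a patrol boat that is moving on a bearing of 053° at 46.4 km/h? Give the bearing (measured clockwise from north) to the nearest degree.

036°

Taking east as x and north as y: patrol boat velocity = (37.057, 27.924) km/h; ferry velocity = (4.004, -17.344) km/h.
Velocity of patrol boat relative to ferry = (37.057, 27.924) − (4.004, -17.344) = (33.053, 45.268) km/h.
Bearing = atan2(33.05, 45.27) = 36.14° clockwise from north.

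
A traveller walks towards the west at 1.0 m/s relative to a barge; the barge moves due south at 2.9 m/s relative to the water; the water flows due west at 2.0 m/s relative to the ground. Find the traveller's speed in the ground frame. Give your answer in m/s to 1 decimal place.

4.2 m/s

In east/north components (m/s): traveller relative to barge = (-1.000, 0.000); barge relative to water = (0.000, -2.900); water relative to ground = (-2.000, 0.000).
Sum = (-3.000, -2.900) m/s.
Speed = |(-3.000, -2.900)| = 4.173 m/s.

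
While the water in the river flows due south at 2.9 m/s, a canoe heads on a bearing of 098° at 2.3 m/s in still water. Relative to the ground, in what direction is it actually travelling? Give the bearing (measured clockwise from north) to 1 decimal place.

144.7°

Taking east as x and north as y: velocity relative to the water = (2.278, -0.320) m/s; the water relative to ground = (0.000, -2.900) m/s.
Velocity relative to ground = (2.278, -0.320) + (0.000, -2.900) = (2.278, -3.220) m/s.
Bearing = atan2(2.28, -3.22) = 144.73° clockwise from north.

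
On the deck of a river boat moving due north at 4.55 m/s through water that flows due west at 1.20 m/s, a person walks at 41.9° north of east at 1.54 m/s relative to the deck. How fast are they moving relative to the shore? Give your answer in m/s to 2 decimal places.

In east/north components (m/s): person relative to river boat = (1.146, 1.028); river boat relative to water = (0.000, 4.550); water relative to ground = (-1.200, 0.000).
Sum = (-0.054, 5.578) m/s.
Speed = |(-0.054, 5.578)| = 5.579 m/s.

5.58 m/s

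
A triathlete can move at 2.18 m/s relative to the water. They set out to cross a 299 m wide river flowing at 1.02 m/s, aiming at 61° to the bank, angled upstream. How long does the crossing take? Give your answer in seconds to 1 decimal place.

The component of the triathlete's velocity perpendicular to the bank is 2.18 × sin 61° = 1.907 m/s.
The flow acts along the bank and has no component across it.
Time = 299 / 1.907 = 156.818 s.

156.8 s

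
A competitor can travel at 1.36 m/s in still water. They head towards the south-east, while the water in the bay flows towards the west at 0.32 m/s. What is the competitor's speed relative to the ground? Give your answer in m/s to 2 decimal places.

Taking east as x and north as y: velocity relative to the water = (0.962, -0.962) m/s; the water relative to ground = (-0.320, 0.000) m/s.
Velocity relative to ground = (0.962, -0.962) + (-0.320, 0.000) = (0.642, -0.962) m/s.
Speed = |(0.642, -0.962)| = 1.156 m/s.

1.16 m/s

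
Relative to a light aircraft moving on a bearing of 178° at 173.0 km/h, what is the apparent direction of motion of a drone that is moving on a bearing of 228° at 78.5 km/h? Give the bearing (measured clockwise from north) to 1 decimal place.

331.9°

Taking east as x and north as y: drone velocity = (-58.337, -52.527) km/h; light aircraft velocity = (6.038, -172.895) km/h.
Velocity of drone relative to light aircraft = (-58.337, -52.527) − (6.038, -172.895) = (-64.374, 120.368) km/h.
Bearing = atan2(-64.37, 120.37) = 331.86° clockwise from north.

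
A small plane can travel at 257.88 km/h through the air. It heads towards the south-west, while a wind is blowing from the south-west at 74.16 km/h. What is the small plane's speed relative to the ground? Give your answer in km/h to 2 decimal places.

Taking east as x and north as y: velocity relative to the air = (-182.349, -182.349) km/h; the air relative to ground = (52.439, 52.439) km/h.
Velocity relative to ground = (-182.349, -182.349) + (52.439, 52.439) = (-129.910, -129.910) km/h.
Speed = |(-129.910, -129.910)| = 183.720 km/h.

183.72 km/h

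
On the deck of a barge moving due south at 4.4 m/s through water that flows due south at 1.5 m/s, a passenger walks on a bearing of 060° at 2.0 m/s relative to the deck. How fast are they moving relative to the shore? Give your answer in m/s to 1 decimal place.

5.2 m/s

In east/north components (m/s): passenger relative to barge = (1.732, 1.000); barge relative to water = (0.000, -4.400); water relative to ground = (0.000, -1.500).
Sum = (1.732, -4.900) m/s.
Speed = |(1.732, -4.900)| = 5.197 m/s.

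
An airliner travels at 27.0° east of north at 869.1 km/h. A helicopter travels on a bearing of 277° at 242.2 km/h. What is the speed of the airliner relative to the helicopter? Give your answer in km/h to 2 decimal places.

978.77 km/h

Taking east as x and north as y: airliner velocity = (394.563, 774.374) km/h; helicopter velocity = (-240.395, 29.517) km/h.
Velocity of airliner relative to helicopter = (394.563, 774.374) − (-240.395, 29.517) = (634.958, 744.857) km/h.
Magnitude = |(634.958, 744.857)| = 978.766 km/h.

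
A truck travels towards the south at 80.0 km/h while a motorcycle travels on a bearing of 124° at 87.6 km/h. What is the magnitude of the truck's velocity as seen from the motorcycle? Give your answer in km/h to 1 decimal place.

Taking east as x and north as y: truck velocity = (0.000, -80.000) km/h; motorcycle velocity = (72.624, -48.985) km/h.
Velocity of truck relative to motorcycle = (0.000, -80.000) − (72.624, -48.985) = (-72.624, -31.015) km/h.
Magnitude = |(-72.624, -31.015)| = 78.969 km/h.

79.0 km/h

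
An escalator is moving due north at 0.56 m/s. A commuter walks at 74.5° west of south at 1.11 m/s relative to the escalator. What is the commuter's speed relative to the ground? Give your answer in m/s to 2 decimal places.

1.10 m/s

Taking east as x and north as y: escalator velocity = (0.000, 0.560) m/s; commuter velocity relative to escalator = (-1.070, -0.297) m/s.
Velocity relative to ground = (0.000, 0.560) + (-1.070, -0.297) = (-1.070, 0.263) m/s.
Speed = |(-1.070, 0.263)| = 1.102 m/s.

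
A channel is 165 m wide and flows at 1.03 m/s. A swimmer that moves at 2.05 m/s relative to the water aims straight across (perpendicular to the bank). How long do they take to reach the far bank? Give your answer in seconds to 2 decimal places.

The component of the swimmer's velocity perpendicular to the bank is 2.05 m/s.
The flow acts along the bank and has no component across it.
Time = 165 / 2.050 = 80.488 s.

80.49 s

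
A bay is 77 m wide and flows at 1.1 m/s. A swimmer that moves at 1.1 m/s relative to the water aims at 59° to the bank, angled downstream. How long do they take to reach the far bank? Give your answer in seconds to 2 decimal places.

81.66 s

The component of the swimmer's velocity perpendicular to the bank is 1.1 × sin 59° = 0.943 m/s.
The current is parallel to the bank, so it does not affect the crossing time.
Time = 77 / 0.943 = 81.664 s.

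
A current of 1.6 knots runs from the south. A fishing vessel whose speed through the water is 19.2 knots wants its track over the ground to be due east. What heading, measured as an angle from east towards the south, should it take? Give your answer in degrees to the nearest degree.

5°

The current pushes perpendicular to the desired track; the heading must have a component into the current equal to 1.6 knots: 19.2 sin θ = 1.6.
sin θ = 0.0833, so θ = 4.780°.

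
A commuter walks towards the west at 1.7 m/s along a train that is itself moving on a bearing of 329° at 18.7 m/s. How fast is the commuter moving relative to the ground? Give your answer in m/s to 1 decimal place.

Taking east as x and north as y: train velocity = (-9.631, 16.029) m/s; commuter velocity relative to train = (-1.700, 0.000) m/s.
Velocity relative to ground = (-9.631, 16.029) + (-1.700, 0.000) = (-11.331, 16.029) m/s.
Speed = |(-11.331, 16.029)| = 19.630 m/s.

19.6 m/s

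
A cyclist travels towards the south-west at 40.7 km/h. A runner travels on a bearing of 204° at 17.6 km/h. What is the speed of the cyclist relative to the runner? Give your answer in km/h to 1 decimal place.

25.1 km/h

Taking east as x and north as y: cyclist velocity = (-28.779, -28.779) km/h; runner velocity = (-7.159, -16.078) km/h.
Velocity of cyclist relative to runner = (-28.779, -28.779) − (-7.159, -16.078) = (-21.621, -12.701) km/h.
Magnitude = |(-21.621, -12.701)| = 25.075 km/h.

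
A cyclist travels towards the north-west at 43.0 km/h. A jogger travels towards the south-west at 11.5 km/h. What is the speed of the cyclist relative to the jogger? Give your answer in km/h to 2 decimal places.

Taking east as x and north as y: cyclist velocity = (-30.406, 30.406) km/h; jogger velocity = (-8.132, -8.132) km/h.
Velocity of cyclist relative to jogger = (-30.406, 30.406) − (-8.132, -8.132) = (-22.274, 38.537) km/h.
Magnitude = |(-22.274, 38.537)| = 44.511 km/h.

44.51 km/h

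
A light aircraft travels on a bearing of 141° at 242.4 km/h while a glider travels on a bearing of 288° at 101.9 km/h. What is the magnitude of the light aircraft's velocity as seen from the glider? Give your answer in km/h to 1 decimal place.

332.5 km/h

Taking east as x and north as y: light aircraft velocity = (152.547, -188.380) km/h; glider velocity = (-96.913, 31.489) km/h.
Velocity of light aircraft relative to glider = (152.547, -188.380) − (-96.913, 31.489) = (249.460, -219.869) km/h.
Magnitude = |(249.460, -219.869)| = 332.525 km/h.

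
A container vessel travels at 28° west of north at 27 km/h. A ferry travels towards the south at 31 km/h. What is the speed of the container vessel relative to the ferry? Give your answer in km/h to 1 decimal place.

Taking east as x and north as y: container vessel velocity = (-12.676, 23.840) km/h; ferry velocity = (0.000, -31.000) km/h.
Velocity of container vessel relative to ferry = (-12.676, 23.840) − (0.000, -31.000) = (-12.676, 54.840) km/h.
Magnitude = |(-12.676, 54.840)| = 56.285 km/h.

56.3 km/h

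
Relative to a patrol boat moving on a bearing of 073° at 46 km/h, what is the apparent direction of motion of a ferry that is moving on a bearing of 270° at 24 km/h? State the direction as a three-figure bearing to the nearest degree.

Taking east as x and north as y: ferry velocity = (-24.000, 0.000) km/h; patrol boat velocity = (43.990, 13.449) km/h.
Velocity of ferry relative to patrol boat = (-24.000, 0.000) − (43.990, 13.449) = (-67.990, -13.449) km/h.
Bearing = atan2(-67.99, -13.45) = 258.81° clockwise from north.

259°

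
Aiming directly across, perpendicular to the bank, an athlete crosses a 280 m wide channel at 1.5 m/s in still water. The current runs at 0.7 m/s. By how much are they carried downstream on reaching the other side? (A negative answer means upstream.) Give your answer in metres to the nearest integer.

131 m

Perpendicular speed = 1.500 m/s; crossing time = 280 / 1.500 = 186.667 s.
Net downstream speed = 0.700 m/s.
Drift = 0.700 × 186.667 = 130.667 m (downstream).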